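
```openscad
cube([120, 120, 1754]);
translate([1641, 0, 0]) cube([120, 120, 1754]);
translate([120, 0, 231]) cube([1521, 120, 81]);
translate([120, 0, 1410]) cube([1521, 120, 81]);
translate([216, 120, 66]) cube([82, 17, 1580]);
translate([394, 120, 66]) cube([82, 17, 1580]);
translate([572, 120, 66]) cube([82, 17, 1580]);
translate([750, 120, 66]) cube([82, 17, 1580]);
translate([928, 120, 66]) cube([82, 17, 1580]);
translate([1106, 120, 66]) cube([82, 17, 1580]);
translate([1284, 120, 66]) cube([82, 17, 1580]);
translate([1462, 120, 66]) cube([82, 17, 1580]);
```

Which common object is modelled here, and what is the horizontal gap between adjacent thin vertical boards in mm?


A fence section. The picket gap is 96 mm.

Two posts, two rails, 8 pickets — a fence section. Span 1521 mm holds 8 pickets of 82 mm with 9 equal gaps: ⌊(1521 − 8·82) / 9⌋ = 96 mm.


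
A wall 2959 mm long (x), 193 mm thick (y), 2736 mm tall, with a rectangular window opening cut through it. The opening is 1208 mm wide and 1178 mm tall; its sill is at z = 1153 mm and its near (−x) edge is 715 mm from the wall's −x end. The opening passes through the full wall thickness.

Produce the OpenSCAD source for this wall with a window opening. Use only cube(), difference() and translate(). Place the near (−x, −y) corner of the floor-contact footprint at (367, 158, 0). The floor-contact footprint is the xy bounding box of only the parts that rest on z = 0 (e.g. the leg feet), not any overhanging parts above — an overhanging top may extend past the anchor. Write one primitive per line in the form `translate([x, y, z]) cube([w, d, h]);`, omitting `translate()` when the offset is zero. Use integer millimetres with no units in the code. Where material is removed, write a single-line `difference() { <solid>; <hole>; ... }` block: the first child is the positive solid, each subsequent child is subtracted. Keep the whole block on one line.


difference() { translate([367, 158, 0]) cube([2959, 193, 2736]); translate([1082, 158, 1153]) cube([1208, 193, 1178]); }


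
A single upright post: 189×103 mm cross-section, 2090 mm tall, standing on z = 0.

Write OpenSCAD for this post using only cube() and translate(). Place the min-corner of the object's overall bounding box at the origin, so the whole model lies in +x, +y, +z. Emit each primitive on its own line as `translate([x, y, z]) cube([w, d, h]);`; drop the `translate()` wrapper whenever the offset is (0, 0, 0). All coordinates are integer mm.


cube([189, 103, 2090]);


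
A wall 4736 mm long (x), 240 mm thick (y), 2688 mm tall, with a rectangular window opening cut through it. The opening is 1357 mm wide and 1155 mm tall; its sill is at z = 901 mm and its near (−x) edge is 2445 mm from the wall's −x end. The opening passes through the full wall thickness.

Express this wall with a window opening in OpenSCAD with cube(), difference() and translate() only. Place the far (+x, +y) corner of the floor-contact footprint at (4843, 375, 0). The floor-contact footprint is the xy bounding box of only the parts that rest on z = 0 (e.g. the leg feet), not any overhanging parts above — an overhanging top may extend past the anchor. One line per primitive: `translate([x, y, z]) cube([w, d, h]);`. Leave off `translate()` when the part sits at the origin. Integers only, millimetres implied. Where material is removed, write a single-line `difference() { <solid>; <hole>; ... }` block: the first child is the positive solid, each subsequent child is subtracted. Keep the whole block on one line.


difference() { translate([107, 135, 0]) cube([4736, 240, 2688]); translate([2552, 135, 901]) cube([1357, 240, 1155]); }


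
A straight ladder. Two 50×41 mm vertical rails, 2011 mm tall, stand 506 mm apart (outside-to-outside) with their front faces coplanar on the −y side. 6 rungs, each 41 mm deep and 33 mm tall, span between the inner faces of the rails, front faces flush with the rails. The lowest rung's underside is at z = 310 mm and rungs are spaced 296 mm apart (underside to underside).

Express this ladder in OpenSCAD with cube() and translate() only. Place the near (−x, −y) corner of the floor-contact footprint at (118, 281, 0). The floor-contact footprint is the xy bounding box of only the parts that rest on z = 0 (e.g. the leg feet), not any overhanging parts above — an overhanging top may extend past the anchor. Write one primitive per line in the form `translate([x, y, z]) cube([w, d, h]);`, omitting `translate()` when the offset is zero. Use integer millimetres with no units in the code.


translate([118, 281, 0]) cube([50, 41, 2011]);
translate([574, 281, 0]) cube([50, 41, 2011]);
translate([168, 281, 310]) cube([406, 41, 33]);
translate([168, 281, 606]) cube([406, 41, 33]);
translate([168, 281, 902]) cube([406, 41, 33]);
translate([168, 281, 1198]) cube([406, 41, 33]);
translate([168, 281, 1494]) cube([406, 41, 33]);
translate([168, 281, 1790]) cube([406, 41, 33]);


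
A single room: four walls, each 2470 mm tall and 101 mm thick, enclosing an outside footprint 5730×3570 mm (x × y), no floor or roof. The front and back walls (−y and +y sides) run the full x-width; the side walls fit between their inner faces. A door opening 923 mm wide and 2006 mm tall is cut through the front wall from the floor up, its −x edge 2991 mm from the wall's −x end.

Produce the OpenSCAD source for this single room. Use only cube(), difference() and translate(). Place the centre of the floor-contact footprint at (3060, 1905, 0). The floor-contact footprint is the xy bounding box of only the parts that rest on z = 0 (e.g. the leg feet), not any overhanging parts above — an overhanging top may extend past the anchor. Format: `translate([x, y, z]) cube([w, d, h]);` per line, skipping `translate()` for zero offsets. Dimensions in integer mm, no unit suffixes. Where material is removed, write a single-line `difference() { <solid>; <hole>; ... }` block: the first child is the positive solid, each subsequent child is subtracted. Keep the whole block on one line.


difference() { translate([195, 120, 0]) cube([5730, 101, 2470]); translate([3186, 120, 0]) cube([923, 101, 2006]); }
translate([195, 3589, 0]) cube([5730, 101, 2470]);
translate([195, 221, 0]) cube([101, 3368, 2470]);
translate([5824, 221, 0]) cube([101, 3368, 2470]);


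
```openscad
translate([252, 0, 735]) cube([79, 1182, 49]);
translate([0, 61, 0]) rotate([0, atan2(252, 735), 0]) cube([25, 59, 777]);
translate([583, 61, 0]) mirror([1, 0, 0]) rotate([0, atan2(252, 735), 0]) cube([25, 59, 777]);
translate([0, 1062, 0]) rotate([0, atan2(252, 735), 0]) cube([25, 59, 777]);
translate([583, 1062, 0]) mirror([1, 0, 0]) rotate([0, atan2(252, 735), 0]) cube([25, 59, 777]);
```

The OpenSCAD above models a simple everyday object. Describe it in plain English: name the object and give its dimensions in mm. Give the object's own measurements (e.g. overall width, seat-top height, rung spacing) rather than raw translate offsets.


A sawhorse. A 79×1182×49 mm beam (x, y, z) sits on two A-frame leg pairs. Each pair is two raked legs of 25×59 mm section (59 mm along y) splaying symmetrically in x. Each leg rises 735 mm vertically over 252 mm of horizontal reach and is 777 mm long along its own axis. Every leg's outer bottom edge rests on the floor and its outer top edge meets a bottom edge of the beam — the left legs (tilting toward +x) meet the beam's −x bottom edge, the right legs (their mirror images, tilting toward −x) meet its +x bottom edge — so the leg tops tuck under the beam, the beam's underside is 735 mm above the floor, and the feet are 583 mm apart outside-to-outside with the beam centred between them. The two leg pairs are set in 61 mm from either end of the beam.


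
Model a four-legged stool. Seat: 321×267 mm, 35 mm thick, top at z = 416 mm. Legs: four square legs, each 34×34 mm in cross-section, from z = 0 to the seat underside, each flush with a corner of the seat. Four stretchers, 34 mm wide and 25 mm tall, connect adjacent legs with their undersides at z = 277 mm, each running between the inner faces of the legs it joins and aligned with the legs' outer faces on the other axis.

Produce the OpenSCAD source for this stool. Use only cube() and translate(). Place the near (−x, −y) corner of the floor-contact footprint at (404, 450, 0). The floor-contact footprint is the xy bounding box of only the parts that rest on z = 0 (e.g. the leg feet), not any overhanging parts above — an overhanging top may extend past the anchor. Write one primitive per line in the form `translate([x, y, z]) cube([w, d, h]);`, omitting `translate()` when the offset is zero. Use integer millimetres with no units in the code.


// leg_h = 416 - 35 = 381
// stretcher span = 321 - 2*34 = 253
translate([404, 450, 381]) cube([321, 267, 35]);
translate([404, 450, 0]) cube([34, 34, 381]);
translate([691, 450, 0]) cube([34, 34, 381]);
translate([404, 683, 0]) cube([34, 34, 381]);
translate([691, 683, 0]) cube([34, 34, 381]);
translate([438, 450, 277]) cube([253, 34, 25]);
translate([438, 683, 277]) cube([253, 34, 25]);
translate([404, 484, 277]) cube([34, 199, 25]);
translate([691, 484, 277]) cube([34, 199, 25]);


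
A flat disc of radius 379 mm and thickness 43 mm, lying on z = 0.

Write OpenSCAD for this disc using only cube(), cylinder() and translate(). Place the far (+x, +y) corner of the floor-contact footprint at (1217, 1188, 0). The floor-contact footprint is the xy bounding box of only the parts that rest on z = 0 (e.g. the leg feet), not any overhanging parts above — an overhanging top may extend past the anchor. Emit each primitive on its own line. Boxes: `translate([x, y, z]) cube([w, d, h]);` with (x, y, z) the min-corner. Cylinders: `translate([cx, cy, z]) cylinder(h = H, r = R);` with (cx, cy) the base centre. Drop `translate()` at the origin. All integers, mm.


translate([838, 809, 0]) cylinder(h = 43, r = 379);


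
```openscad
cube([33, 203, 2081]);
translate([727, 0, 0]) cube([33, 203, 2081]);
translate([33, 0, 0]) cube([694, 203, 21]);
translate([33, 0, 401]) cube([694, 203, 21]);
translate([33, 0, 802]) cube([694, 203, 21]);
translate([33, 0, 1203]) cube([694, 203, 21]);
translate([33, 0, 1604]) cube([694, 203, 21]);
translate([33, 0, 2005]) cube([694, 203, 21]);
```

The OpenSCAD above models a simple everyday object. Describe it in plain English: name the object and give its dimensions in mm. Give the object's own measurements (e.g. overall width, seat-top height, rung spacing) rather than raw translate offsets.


An open bookshelf. Two side panels, each 33 mm thick, 203 mm deep and 2081 mm tall, stand 760 mm apart (outside-to-outside). Between them sit 6 shelves, each 21 mm thick and 203 mm deep, spanning the full gap between the sides. The bottom shelf rests on the floor (its underside at z = 0) and the clear gap between one shelf's top and the next shelf's underside is 380 mm.


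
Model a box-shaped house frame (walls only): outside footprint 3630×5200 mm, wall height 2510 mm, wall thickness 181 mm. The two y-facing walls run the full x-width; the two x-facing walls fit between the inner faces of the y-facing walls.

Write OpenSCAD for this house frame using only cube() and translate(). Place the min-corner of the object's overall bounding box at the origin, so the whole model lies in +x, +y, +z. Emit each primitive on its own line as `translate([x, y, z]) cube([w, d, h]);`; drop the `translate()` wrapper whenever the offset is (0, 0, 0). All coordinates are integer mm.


cube([3630, 181, 2510]);
translate([0, 5019, 0]) cube([3630, 181, 2510]);
translate([0, 181, 0]) cube([181, 4838, 2510]);
translate([3449, 181, 0]) cube([181, 4838, 2510]);


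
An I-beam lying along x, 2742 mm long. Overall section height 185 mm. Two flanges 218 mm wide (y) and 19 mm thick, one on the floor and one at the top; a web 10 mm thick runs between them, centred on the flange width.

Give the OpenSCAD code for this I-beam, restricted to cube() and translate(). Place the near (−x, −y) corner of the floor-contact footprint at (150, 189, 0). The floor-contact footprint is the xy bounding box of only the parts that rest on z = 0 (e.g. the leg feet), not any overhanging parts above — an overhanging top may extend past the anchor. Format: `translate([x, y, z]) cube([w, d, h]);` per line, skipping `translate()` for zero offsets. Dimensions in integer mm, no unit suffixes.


translate([150, 189, 0]) cube([2742, 218, 19]);
translate([150, 293, 19]) cube([2742, 10, 147]);
translate([150, 189, 166]) cube([2742, 218, 19]);


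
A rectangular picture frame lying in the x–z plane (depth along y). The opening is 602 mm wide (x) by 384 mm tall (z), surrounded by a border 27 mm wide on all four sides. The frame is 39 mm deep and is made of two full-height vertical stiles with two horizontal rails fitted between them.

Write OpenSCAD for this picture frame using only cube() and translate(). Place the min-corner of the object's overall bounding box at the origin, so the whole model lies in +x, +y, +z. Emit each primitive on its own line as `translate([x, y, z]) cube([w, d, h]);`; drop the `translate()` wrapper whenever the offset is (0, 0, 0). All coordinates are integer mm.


cube([27, 39, 438]);
translate([629, 0, 0]) cube([27, 39, 438]);
translate([27, 0, 0]) cube([602, 39, 27]);
translate([27, 0, 411]) cube([602, 39, 27]);


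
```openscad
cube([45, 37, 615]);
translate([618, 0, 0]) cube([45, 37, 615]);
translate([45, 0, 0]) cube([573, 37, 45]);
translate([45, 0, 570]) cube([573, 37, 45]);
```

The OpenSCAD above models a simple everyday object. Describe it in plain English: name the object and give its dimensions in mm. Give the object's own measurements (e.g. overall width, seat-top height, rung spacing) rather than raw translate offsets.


A rectangular picture frame lying in the x–z plane (depth along y). The opening is 573 mm wide (x) by 525 mm tall (z), surrounded by a border 45 mm wide on all four sides. The frame is 37 mm deep and is made of two full-height vertical stiles with two horizontal rails fitted between them.


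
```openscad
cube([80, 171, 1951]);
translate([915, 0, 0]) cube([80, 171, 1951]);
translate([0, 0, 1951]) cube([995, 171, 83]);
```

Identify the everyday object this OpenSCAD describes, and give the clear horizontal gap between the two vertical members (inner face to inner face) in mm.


A door frame. The clear opening width is 835 mm.

Two 1951 mm tall posts with a header on top — a door frame. The left jamb is 80 mm wide at x = 0; the right jamb starts at x = 915. The clear opening is 915 − 80 = 835 mm.


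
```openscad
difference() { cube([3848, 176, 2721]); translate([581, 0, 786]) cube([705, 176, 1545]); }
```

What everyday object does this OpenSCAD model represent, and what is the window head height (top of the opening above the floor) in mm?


A wall with a window opening. The window head height is 2331 mm.

A wall with a rectangular opening subtracted — a window. Sill at z = 786, opening 1545 mm tall, so the head is at 786 + 1545 = 2331 mm.


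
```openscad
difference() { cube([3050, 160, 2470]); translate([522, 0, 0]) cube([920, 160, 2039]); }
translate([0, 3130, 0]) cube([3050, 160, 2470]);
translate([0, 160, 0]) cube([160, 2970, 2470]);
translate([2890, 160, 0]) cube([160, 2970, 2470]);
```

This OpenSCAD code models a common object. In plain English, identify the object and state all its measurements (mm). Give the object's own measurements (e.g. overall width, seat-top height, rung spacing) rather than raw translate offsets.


A single room: four walls, each 2470 mm tall and 160 mm thick, enclosing an outside footprint 3050×3290 mm (x × y), no floor or roof. The front and back walls (−y and +y sides) run the full x-width; the side walls fit between their inner faces. A door opening 920 mm wide and 2039 mm tall is cut through the front wall from the floor up, its −x edge 522 mm from the wall's −x end.


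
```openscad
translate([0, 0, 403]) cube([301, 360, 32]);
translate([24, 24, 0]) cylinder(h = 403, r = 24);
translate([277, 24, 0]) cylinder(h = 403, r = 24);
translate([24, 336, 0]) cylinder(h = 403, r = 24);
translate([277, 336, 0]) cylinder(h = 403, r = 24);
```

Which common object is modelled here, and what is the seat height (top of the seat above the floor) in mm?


A stool. The seat height is 435 mm.

A 301×360×32 slab at z = 403 on four corner cylinders — a stool. The seat top is 403 + 32 = 435 mm.


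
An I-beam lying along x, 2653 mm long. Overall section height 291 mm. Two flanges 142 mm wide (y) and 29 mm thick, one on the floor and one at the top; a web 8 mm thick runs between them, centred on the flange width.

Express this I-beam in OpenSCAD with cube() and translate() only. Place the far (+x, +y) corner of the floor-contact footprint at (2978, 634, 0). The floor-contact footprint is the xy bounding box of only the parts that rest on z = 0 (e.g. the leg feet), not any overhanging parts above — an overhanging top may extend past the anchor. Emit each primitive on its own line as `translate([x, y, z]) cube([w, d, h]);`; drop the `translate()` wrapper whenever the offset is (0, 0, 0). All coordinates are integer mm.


translate([325, 492, 0]) cube([2653, 142, 29]);
translate([325, 559, 29]) cube([2653, 8, 233]);
translate([325, 492, 262]) cube([2653, 142, 29]);


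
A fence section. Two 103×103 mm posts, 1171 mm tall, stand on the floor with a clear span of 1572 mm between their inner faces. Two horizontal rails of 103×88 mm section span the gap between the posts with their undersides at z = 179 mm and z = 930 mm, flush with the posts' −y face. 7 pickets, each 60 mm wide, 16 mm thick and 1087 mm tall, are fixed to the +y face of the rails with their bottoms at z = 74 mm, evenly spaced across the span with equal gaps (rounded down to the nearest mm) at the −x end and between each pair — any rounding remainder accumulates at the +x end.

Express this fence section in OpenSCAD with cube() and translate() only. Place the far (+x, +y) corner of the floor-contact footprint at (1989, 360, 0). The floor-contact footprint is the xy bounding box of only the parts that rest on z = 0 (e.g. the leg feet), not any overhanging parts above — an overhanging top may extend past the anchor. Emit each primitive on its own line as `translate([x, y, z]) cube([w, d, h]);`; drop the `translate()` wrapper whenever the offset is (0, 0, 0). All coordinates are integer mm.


translate([211, 257, 0]) cube([103, 103, 1171]);
translate([1886, 257, 0]) cube([103, 103, 1171]);
translate([314, 257, 179]) cube([1572, 103, 88]);
translate([314, 257, 930]) cube([1572, 103, 88]);
translate([458, 360, 74]) cube([60, 16, 1087]);
translate([662, 360, 74]) cube([60, 16, 1087]);
translate([866, 360, 74]) cube([60, 16, 1087]);
translate([1070, 360, 74]) cube([60, 16, 1087]);
translate([1274, 360, 74]) cube([60, 16, 1087]);
translate([1478, 360, 74]) cube([60, 16, 1087]);
translate([1682, 360, 74]) cube([60, 16, 1087]);


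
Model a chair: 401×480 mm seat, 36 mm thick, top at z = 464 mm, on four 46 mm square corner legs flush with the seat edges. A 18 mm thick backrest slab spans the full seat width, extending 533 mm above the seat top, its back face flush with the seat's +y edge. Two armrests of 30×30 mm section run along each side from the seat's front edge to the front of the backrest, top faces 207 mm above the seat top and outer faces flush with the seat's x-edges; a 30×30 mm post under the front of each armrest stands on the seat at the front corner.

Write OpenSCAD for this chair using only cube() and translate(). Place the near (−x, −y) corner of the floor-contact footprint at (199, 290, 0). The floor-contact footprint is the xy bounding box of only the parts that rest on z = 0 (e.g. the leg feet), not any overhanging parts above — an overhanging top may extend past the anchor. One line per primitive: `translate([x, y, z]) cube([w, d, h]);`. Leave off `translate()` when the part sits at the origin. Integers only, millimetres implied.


// leg_h = 464 - 36 = 428
// arm post h = 207 - 30 = 177
translate([199, 290, 428]) cube([401, 480, 36]);
translate([199, 290, 0]) cube([46, 46, 428]);
translate([554, 290, 0]) cube([46, 46, 428]);
translate([199, 724, 0]) cube([46, 46, 428]);
translate([554, 724, 0]) cube([46, 46, 428]);
translate([199, 752, 464]) cube([401, 18, 533]);
translate([199, 290, 641]) cube([30, 462, 30]);
translate([570, 290, 641]) cube([30, 462, 30]);
translate([199, 290, 464]) cube([30, 30, 177]);
translate([570, 290, 464]) cube([30, 30, 177]);


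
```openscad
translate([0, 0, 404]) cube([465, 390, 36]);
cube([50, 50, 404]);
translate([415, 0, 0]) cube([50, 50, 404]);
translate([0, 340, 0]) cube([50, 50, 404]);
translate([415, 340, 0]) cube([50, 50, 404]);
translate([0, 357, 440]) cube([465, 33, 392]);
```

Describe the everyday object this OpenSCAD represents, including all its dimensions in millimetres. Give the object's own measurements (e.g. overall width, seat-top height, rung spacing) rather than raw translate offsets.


A chair. The seat is a 465×390×36 mm slab with its top at z = 440 mm, on four 50×50 mm corner legs (flush with the seat edges, standing on z = 0). A flat backrest 33 mm thick, 392 mm tall, spans the full seat width and rises from the seat top along its +y edge, rear face flush with the rear of the seat.


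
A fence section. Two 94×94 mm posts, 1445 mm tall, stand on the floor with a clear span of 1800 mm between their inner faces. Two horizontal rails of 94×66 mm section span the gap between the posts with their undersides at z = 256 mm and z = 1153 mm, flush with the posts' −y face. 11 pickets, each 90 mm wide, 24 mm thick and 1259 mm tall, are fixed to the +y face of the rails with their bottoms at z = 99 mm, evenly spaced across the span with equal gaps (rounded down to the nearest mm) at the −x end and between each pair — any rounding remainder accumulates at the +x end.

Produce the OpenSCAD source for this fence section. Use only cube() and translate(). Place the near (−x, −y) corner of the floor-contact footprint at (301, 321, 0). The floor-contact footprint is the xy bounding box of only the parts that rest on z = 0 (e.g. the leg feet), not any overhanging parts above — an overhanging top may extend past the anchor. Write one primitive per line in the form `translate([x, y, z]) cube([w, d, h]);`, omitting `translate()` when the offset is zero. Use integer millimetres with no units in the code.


translate([301, 321, 0]) cube([94, 94, 1445]);
translate([2195, 321, 0]) cube([94, 94, 1445]);
translate([395, 321, 256]) cube([1800, 94, 66]);
translate([395, 321, 1153]) cube([1800, 94, 66]);
translate([462, 415, 99]) cube([90, 24, 1259]);
translate([619, 415, 99]) cube([90, 24, 1259]);
translate([776, 415, 99]) cube([90, 24, 1259]);
translate([933, 415, 99]) cube([90, 24, 1259]);
translate([1090, 415, 99]) cube([90, 24, 1259]);
translate([1247, 415, 99]) cube([90, 24, 1259]);
translate([1404, 415, 99]) cube([90, 24, 1259]);
translate([1561, 415, 99]) cube([90, 24, 1259]);
translate([1718, 415, 99]) cube([90, 24, 1259]);
translate([1875, 415, 99]) cube([90, 24, 1259]);
translate([2032, 415, 99]) cube([90, 24, 1259]);


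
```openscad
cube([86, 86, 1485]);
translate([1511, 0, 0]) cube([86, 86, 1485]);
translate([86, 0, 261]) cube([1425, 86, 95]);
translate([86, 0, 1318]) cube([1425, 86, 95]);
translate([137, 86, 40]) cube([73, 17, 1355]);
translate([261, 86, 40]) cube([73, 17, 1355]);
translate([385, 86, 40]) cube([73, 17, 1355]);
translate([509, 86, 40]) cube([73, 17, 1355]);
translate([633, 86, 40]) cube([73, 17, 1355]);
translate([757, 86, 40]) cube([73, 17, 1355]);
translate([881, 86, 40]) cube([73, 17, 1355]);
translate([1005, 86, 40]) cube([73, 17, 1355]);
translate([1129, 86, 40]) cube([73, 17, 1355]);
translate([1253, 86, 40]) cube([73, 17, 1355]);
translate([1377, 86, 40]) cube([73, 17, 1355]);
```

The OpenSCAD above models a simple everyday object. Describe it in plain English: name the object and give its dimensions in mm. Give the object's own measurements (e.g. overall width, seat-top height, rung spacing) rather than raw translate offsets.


A fence section. Two 86×86 mm posts, 1485 mm tall, stand on the floor with a clear span of 1425 mm between their inner faces. Two horizontal rails of 86×95 mm section span the gap between the posts with their undersides at z = 261 mm and z = 1318 mm, flush with the posts' −y face. 11 pickets, each 73 mm wide, 17 mm thick and 1355 mm tall, are fixed to the +y face of the rails with their bottoms at z = 40 mm, spaced across the span with a 51 mm gap after the −x post and between neighbouring pickets, with 61 mm left before the +x post.


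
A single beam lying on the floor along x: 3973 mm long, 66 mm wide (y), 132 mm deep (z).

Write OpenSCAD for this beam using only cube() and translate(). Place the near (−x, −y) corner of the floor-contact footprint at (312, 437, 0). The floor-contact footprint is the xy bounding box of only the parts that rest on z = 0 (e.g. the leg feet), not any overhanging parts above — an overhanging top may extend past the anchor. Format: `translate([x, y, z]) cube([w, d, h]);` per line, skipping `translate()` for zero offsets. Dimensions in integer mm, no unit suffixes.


translate([312, 437, 0]) cube([3973, 66, 132]);


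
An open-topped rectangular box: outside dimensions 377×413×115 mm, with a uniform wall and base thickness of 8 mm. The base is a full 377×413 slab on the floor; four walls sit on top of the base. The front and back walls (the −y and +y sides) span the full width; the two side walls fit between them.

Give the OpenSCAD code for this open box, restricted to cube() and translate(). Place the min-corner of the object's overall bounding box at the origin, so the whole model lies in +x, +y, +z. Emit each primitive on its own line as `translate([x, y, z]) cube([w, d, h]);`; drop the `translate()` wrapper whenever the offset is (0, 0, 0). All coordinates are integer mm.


cube([377, 413, 8]);
translate([0, 0, 8]) cube([377, 8, 107]);
translate([0, 405, 8]) cube([377, 8, 107]);
translate([0, 8, 8]) cube([8, 397, 107]);
translate([369, 8, 8]) cube([8, 397, 107]);


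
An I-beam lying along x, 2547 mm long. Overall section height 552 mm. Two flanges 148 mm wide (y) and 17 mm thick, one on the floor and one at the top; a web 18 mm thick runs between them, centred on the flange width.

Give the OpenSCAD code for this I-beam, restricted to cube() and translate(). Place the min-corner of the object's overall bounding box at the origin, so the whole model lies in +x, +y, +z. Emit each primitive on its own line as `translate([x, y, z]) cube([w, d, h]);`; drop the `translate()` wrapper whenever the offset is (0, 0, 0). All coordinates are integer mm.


cube([2547, 148, 17]);
translate([0, 65, 17]) cube([2547, 18, 518]);
translate([0, 0, 535]) cube([2547, 148, 17]);


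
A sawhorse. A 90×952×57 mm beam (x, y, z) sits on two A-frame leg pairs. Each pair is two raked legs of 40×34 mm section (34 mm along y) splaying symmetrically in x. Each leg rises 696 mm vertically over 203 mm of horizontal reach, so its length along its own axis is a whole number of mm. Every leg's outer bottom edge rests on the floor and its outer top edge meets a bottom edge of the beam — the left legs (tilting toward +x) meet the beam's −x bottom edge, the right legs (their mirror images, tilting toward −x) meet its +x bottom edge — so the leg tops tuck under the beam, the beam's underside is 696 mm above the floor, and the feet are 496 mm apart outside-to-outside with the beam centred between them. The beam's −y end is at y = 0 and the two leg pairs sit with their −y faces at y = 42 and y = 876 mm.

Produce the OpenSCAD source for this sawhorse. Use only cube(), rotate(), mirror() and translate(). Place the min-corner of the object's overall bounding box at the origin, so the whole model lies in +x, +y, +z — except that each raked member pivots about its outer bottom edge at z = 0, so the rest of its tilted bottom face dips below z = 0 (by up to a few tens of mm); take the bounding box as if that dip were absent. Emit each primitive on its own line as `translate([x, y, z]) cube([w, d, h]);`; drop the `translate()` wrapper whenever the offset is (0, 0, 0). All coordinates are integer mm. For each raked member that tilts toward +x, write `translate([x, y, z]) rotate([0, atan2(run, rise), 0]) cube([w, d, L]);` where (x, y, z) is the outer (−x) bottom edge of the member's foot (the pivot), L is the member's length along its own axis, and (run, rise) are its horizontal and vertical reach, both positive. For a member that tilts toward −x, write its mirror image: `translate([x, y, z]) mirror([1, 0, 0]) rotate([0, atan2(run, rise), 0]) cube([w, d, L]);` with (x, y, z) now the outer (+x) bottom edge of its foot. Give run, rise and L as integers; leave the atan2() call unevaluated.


translate([203, 0, 696]) cube([90, 952, 57]);
translate([0, 42, 0]) rotate([0, atan2(203, 696), 0]) cube([40, 34, 725]);
translate([496, 42, 0]) mirror([1, 0, 0]) rotate([0, atan2(203, 696), 0]) cube([40, 34, 725]);
translate([0, 876, 0]) rotate([0, atan2(203, 696), 0]) cube([40, 34, 725]);
translate([496, 876, 0]) mirror([1, 0, 0]) rotate([0, atan2(203, 696), 0]) cube([40, 34, 725]);


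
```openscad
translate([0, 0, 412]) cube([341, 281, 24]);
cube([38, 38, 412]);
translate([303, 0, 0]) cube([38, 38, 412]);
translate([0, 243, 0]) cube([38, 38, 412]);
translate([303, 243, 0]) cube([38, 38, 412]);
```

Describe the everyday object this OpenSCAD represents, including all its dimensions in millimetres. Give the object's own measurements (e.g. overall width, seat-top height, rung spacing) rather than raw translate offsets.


A simple wooden stool: a rectangular seat 341 mm (x) by 281 mm (y), 24 mm thick, top face at z = 436 mm, on four square legs, each 38×38 mm in cross-section. The legs rest on z = 0, each flush with a corner of the seat.


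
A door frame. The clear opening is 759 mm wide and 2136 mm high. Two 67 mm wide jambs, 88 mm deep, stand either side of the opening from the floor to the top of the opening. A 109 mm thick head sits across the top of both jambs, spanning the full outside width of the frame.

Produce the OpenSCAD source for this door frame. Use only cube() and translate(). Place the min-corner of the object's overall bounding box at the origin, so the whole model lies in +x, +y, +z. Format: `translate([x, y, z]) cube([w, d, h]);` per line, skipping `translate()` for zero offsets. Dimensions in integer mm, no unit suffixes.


cube([67, 88, 2136]);
translate([826, 0, 0]) cube([67, 88, 2136]);
translate([0, 0, 2136]) cube([893, 88, 109]);


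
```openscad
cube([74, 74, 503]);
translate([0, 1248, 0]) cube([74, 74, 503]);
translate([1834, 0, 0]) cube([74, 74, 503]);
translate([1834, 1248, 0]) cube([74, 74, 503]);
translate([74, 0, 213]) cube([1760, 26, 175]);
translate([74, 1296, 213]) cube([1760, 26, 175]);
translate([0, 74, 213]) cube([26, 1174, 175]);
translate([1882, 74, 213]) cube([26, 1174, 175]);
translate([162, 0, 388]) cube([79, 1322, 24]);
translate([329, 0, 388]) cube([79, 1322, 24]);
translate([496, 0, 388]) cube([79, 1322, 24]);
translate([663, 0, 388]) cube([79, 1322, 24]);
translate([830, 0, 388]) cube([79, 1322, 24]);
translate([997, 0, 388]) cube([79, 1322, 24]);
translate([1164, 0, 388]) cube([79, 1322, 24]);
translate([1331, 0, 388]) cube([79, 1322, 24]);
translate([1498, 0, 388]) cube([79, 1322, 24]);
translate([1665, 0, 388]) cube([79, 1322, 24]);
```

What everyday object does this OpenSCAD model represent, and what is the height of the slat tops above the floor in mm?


A bed frame. The slat-top height is 412 mm.

Four posts, four rails, and a row of slats — a bed frame. Slats sit on the rails at z = 213 + 175 = 388; with slat thickness 24, the top is 412 mm.


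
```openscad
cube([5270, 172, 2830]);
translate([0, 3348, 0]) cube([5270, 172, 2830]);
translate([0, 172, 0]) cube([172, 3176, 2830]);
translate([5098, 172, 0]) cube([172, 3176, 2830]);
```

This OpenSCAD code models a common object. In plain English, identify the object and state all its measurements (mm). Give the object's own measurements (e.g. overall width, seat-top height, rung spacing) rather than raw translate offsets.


The wall frame of a small rectangular building: four walls, each 2830 mm tall and 172 mm thick, enclosing a footprint 5270 mm (x) by 3520 mm (y) outside-to-outside, with no floor or roof. The front and back walls (the −y and +y sides) span the full width; the two side walls fit between them.


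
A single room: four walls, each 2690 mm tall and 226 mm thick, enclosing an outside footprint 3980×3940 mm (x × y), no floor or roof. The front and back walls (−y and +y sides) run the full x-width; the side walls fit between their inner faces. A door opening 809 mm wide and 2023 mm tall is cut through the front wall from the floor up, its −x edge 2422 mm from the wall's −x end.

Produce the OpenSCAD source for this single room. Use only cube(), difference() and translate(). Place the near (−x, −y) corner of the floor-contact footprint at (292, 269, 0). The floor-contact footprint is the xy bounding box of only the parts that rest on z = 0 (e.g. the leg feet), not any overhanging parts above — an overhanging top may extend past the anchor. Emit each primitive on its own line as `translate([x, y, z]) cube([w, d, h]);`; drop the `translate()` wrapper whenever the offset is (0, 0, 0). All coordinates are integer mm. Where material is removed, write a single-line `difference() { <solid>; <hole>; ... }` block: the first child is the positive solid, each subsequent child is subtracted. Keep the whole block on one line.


difference() { translate([292, 269, 0]) cube([3980, 226, 2690]); translate([2714, 269, 0]) cube([809, 226, 2023]); }
translate([292, 3983, 0]) cube([3980, 226, 2690]);
translate([292, 495, 0]) cube([226, 3488, 2690]);
translate([4046, 495, 0]) cube([226, 3488, 2690]);


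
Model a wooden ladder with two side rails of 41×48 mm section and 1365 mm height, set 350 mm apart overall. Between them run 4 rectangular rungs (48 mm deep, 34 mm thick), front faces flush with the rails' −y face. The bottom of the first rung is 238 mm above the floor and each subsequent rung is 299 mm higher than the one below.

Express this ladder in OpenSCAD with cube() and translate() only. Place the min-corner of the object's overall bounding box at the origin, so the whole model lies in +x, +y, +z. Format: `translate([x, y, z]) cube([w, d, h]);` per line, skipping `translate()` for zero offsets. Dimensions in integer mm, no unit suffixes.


cube([41, 48, 1365]);
translate([309, 0, 0]) cube([41, 48, 1365]);
translate([41, 0, 238]) cube([268, 48, 34]);
translate([41, 0, 537]) cube([268, 48, 34]);
translate([41, 0, 836]) cube([268, 48, 34]);
translate([41, 0, 1135]) cube([268, 48, 34]);


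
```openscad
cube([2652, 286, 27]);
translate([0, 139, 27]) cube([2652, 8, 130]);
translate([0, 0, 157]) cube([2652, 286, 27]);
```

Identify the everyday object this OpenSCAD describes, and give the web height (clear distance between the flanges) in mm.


An I-beam. The web height is 130 mm.

Two wide flanges with a thin centred web — an I-beam. Overall 184 mm minus two 27 mm flanges gives a web of 184 − 2·27 = 130 mm.


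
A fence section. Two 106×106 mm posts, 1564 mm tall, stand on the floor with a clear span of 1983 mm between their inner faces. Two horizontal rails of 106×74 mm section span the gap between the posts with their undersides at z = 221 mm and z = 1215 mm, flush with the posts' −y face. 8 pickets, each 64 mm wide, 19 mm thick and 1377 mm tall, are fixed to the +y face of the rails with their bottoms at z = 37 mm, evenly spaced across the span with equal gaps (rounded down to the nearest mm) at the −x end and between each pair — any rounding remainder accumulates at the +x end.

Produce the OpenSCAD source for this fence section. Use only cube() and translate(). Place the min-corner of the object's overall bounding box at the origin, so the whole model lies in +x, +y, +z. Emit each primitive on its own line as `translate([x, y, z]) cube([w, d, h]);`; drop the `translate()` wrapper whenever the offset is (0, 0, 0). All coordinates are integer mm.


cube([106, 106, 1564]);
translate([2089, 0, 0]) cube([106, 106, 1564]);
translate([106, 0, 221]) cube([1983, 106, 74]);
translate([106, 0, 1215]) cube([1983, 106, 74]);
translate([269, 106, 37]) cube([64, 19, 1377]);
translate([496, 106, 37]) cube([64, 19, 1377]);
translate([723, 106, 37]) cube([64, 19, 1377]);
translate([950, 106, 37]) cube([64, 19, 1377]);
translate([1177, 106, 37]) cube([64, 19, 1377]);
translate([1404, 106, 37]) cube([64, 19, 1377]);
translate([1631, 106, 37]) cube([64, 19, 1377]);
translate([1858, 106, 37]) cube([64, 19, 1377]);


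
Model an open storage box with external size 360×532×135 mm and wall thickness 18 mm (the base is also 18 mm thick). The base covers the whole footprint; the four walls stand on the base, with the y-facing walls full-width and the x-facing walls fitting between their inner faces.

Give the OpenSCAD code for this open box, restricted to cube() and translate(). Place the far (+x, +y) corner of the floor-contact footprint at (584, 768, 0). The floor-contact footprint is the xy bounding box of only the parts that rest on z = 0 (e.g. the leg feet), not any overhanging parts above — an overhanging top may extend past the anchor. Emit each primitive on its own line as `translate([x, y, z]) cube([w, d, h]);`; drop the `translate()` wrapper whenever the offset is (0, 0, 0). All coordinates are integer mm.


translate([224, 236, 0]) cube([360, 532, 18]);
translate([224, 236, 18]) cube([360, 18, 117]);
translate([224, 750, 18]) cube([360, 18, 117]);
translate([224, 254, 18]) cube([18, 496, 117]);
translate([566, 254, 18]) cube([18, 496, 117]);


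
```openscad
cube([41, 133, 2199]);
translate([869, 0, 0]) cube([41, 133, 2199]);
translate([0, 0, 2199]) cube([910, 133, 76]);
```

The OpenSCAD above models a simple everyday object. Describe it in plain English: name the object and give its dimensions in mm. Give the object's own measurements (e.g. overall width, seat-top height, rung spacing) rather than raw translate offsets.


A door frame. The clear opening is 828 mm wide and 2199 mm high. Two 41 mm wide jambs, 133 mm deep, stand either side of the opening from the floor to the top of the opening. A 76 mm thick head sits across the top of both jambs, spanning the full outside width of the frame.


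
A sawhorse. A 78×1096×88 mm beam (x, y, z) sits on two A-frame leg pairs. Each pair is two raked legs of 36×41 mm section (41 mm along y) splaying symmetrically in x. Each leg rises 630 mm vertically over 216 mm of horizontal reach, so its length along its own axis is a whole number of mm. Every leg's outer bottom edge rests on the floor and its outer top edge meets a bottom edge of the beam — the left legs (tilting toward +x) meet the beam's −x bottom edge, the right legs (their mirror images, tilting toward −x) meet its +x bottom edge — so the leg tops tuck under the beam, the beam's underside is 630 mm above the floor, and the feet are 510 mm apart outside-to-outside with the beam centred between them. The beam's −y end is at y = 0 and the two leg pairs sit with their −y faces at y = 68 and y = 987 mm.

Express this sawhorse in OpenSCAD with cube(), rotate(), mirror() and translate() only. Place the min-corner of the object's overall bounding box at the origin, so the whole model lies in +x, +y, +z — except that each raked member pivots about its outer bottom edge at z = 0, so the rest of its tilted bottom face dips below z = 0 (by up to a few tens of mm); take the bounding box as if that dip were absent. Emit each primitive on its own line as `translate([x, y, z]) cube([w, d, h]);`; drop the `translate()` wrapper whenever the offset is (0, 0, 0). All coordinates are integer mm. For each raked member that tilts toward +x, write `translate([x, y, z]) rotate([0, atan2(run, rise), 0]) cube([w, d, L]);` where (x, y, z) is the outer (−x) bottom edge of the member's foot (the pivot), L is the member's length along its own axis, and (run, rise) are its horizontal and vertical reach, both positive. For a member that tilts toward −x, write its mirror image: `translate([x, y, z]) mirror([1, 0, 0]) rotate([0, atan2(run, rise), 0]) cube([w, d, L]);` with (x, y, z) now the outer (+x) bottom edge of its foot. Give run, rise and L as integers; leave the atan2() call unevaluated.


translate([216, 0, 630]) cube([78, 1096, 88]);
translate([0, 68, 0]) rotate([0, atan2(216, 630), 0]) cube([36, 41, 666]);
translate([510, 68, 0]) mirror([1, 0, 0]) rotate([0, atan2(216, 630), 0]) cube([36, 41, 666]);
translate([0, 987, 0]) rotate([0, atan2(216, 630), 0]) cube([36, 41, 666]);
translate([510, 987, 0]) mirror([1, 0, 0]) rotate([0, atan2(216, 630), 0]) cube([36, 41, 666]);
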